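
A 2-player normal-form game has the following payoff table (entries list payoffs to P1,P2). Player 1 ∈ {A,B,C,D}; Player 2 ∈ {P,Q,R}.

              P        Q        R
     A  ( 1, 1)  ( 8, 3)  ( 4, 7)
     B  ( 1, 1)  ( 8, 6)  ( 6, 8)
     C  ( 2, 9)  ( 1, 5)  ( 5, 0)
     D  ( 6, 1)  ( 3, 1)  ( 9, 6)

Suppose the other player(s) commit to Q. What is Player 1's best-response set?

P1 best: {A,B}

u_1(A vs Q) = 8
u_1(B vs Q) = 8
u_1(C vs Q) = 1
u_1(D vs Q) = 3
max payoff 8 at {A,B}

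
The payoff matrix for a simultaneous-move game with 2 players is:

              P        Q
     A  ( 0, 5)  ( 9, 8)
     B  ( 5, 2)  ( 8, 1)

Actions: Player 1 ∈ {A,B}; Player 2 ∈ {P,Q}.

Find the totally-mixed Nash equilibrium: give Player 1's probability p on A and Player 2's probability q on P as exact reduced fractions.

P1 mixes 1/4 on A; P2 mixes 1/6 on P

P1 indiff ⇒ q·0+(1-q)·9 = q·5+(1-q)·8 ⇒ q(-5) = (1-q)(-1) ⇒ q = 1/6
P2 indiff ⇒ p·5+(1-p)·2 = p·8+(1-p)·1 ⇒ p(-3) = (1-p)(-1) ⇒ p = 1/4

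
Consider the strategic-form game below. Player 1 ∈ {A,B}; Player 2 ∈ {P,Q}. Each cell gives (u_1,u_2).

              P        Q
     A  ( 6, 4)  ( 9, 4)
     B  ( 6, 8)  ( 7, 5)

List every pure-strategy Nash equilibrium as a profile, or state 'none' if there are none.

NE set: (A,P), (A,Q), (B,P)

(A,P): NE
(A,Q): NE
(B,P): NE
(B,Q): not NE [P1→A gives 9>7; P2→P gives 8>5]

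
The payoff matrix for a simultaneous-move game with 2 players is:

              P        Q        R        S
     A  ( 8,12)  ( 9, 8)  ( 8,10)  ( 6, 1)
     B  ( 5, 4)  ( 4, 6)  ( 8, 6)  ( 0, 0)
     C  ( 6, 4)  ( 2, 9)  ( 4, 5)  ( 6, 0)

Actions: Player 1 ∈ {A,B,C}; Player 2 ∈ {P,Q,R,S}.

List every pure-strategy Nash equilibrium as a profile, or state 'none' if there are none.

(A,P): NE
(A,Q): not NE [P2→P gives 12>8]
(A,R): not NE [P2→P gives 12>10]
(A,S): not NE [P2→P gives 12>1]
(B,P): not NE [P1→A gives 8>5; P2→R gives 6>4]
(B,Q): not NE [P1→A gives 9>4]
(B,R): NE
(B,S): not NE [P1→C gives 6>0; P2→R gives 6>0]
(C,P): not NE [P1→A gives 8>6; P2→Q gives 9>4]
(C,Q): not NE [P1→A gives 9>2]
(C,R): not NE [P1→B gives 8>4; P2→Q gives 9>5]
(C,S): not NE [P2→Q gives 9>0]

PSNE = {(A,P), (B,R)}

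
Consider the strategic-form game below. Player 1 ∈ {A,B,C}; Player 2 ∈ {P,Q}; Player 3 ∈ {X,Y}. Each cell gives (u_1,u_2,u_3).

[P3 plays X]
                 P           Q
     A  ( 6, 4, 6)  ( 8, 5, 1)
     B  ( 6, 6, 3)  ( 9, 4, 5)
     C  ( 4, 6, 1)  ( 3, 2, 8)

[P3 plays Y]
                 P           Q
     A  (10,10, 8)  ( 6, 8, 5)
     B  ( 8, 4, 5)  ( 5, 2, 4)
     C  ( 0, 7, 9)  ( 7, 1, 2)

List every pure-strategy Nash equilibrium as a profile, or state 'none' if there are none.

Nash profiles: (A,P,Y)

(A,P,X): not NE [P2→Q gives 5>4; P3→Y gives 8>6]
(A,P,Y): NE
(A,Q,X): not NE [P1→B gives 9>8; P3→Y gives 5>1]
(A,Q,Y): not NE [P1→C gives 7>6; P2→P gives 10>8]
(B,P,X): not NE [P3→Y gives 5>3]
(B,P,Y): not NE [P1→A gives 10>8]
(B,Q,X): not NE [P2→P gives 6>4]
(B,Q,Y): not NE [P1→C gives 7>5; P2→P gives 4>2; P3→X gives 5>4]
(C,P,X): not NE [P1→B gives 6>4; P3→Y gives 9>1]
(C,P,Y): not NE [P1→A gives 10>0]
(C,Q,X): not NE [P1→B gives 9>3; P2→P gives 6>2]
(C,Q,Y): not NE [P2→P gives 7>1; P3→X gives 8>2]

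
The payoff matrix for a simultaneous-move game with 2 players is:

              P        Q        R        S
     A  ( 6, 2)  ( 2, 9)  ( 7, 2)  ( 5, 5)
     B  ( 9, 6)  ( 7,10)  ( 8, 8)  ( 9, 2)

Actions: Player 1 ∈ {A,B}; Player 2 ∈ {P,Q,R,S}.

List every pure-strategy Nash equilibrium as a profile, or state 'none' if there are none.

(A,P): not NE [P1→B gives 9>6; P2→Q gives 9>2]
(A,Q): not NE [P1→B gives 7>2]
(A,R): not NE [P1→B gives 8>7; P2→Q gives 9>2]
(A,S): not NE [P1→B gives 9>5; P2→Q gives 9>5]
(B,P): not NE [P2→Q gives 10>6]
(B,Q): NE
(B,R): not NE [P2→Q gives 10>8]
(B,S): not NE [P2→Q gives 10>2]

NE set: (B,Q)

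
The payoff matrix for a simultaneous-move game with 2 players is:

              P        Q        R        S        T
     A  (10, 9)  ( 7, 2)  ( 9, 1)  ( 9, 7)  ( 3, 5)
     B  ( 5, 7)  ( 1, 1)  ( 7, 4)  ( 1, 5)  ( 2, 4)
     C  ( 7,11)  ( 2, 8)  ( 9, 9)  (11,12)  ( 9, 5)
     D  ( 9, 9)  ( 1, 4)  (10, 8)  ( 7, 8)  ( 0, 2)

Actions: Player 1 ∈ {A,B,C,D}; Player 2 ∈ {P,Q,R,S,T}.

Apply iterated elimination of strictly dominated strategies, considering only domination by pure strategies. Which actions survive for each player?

Remaining: P1:{A,C} P2:{P,S}

P1 drop B (A beats it: P:10>5 Q:7>1 R:9>7 S:9>1 T:3>2)
P2 drop Q (P beats it: A:9>2 C:11>8 D:9>4)
P2 drop R (P beats it: A:9>1 C:11>9 D:9>8)
P1 drop D (A beats it: P:10>9 S:9>7 T:3>0)
P2 drop T (P beats it: A:9>5 C:11>5)
P1→{A,C} P2→{P,S}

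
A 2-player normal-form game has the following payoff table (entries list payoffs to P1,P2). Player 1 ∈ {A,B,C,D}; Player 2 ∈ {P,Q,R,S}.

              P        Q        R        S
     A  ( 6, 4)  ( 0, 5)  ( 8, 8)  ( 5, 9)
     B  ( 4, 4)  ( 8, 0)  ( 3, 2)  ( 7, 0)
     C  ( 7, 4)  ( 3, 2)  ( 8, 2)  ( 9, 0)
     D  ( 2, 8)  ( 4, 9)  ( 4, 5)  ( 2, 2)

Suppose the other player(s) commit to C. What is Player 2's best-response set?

u_2(P vs C) = 4
u_2(Q vs C) = 2
u_2(R vs C) = 2
u_2(S vs C) = 0
max payoff 4 at {P}

BR_2 = {P}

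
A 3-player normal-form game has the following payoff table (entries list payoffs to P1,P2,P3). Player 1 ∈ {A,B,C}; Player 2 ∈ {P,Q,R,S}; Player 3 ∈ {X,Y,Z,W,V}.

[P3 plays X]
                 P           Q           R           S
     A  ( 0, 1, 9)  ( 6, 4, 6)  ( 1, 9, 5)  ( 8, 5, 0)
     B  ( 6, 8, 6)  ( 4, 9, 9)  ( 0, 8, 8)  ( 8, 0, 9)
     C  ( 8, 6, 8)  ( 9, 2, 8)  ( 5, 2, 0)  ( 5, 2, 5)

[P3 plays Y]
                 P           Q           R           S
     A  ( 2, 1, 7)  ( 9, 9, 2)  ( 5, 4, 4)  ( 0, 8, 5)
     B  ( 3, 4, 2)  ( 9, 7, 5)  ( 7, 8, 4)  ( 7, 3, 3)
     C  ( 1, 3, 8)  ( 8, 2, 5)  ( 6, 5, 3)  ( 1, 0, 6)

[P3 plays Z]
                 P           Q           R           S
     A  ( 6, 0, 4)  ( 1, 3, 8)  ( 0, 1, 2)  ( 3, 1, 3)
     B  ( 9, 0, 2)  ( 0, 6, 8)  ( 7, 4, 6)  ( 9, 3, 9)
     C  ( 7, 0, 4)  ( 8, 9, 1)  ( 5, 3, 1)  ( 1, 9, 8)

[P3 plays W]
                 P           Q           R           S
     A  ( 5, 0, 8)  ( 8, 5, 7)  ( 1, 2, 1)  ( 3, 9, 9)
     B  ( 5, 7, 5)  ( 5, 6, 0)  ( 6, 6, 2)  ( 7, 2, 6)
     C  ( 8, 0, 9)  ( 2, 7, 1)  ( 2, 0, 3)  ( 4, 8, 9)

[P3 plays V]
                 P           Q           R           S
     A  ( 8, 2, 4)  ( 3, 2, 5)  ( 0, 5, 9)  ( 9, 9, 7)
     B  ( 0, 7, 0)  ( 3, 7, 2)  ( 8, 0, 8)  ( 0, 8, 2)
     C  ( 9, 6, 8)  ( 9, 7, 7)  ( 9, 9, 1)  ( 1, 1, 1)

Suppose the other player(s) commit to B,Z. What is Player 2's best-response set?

u_2(P vs B,Z) = 0
u_2(Q vs B,Z) = 6
u_2(R vs B,Z) = 4
u_2(S vs B,Z) = 3
max payoff 6 at {Q}

P2 best: {Q}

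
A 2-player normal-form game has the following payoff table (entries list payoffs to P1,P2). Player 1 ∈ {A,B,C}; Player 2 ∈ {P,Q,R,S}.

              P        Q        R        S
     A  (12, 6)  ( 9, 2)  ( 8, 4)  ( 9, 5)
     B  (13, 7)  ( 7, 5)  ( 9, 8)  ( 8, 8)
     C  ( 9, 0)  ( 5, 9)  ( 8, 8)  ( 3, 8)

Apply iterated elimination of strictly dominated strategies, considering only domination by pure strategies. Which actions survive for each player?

Survivors P1:{A,B} P2:{P,R,S}

P1 drop C (B beats it: P:13>9 Q:7>5 R:9>8 S:8>3)
P2 drop Q (P beats it: A:6>2 B:7>5)
P1→{A,B} P2→{P,R,S}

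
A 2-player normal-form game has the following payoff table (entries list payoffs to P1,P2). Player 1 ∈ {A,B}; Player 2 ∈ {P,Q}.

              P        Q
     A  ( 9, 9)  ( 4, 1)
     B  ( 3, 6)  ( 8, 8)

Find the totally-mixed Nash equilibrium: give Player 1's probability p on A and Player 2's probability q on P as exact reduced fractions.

P1 indiff ⇒ q·9+(1-q)·4 = q·3+(1-q)·8 ⇒ q(6) = (1-q)(4) ⇒ q = 2/5
P2 indiff ⇒ p·9+(1-p)·6 = p·1+(1-p)·8 ⇒ p(8) = (1-p)(2) ⇒ p = 1/5

(p,q) = (1/5, 2/5)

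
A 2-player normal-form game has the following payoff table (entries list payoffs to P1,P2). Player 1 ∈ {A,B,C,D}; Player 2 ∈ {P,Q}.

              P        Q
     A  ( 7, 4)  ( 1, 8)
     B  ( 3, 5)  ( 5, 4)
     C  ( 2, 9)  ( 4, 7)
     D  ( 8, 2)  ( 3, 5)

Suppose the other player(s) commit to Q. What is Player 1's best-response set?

P1 best: {B}

u_1(A vs Q) = 1
u_1(B vs Q) = 5
u_1(C vs Q) = 4
u_1(D vs Q) = 3
max payoff 5 at {B}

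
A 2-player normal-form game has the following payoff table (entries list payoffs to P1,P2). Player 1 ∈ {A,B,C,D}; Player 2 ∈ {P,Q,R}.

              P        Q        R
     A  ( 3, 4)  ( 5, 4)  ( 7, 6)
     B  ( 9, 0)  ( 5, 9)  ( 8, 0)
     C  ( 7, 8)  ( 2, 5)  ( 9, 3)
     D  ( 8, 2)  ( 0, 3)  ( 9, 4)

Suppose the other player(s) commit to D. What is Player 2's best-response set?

BR_2 = {R}

u_2(P vs D) = 2
u_2(Q vs D) = 3
u_2(R vs D) = 4
max payoff 4 at {R}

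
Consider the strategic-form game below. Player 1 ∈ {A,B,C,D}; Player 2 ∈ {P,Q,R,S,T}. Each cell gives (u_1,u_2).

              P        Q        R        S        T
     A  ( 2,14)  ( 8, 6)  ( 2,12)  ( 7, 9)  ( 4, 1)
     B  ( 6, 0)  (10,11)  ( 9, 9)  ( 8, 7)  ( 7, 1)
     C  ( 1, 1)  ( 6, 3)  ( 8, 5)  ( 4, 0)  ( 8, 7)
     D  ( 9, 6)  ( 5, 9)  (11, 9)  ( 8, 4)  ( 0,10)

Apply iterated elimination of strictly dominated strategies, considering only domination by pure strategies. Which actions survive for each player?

P1 drop A (B beats it: P:6>2 Q:10>8 R:9>2 S:8>7 T:7>4)
P2 drop P (Q beats it: B:11>0 C:3>1 D:9>6)
P2 drop S (Q beats it: B:11>7 C:3>0 D:9>4)
P1→{B,C,D} P2→{Q,R,T}

IESDS → P1:{B,C,D} P2:{Q,R,T}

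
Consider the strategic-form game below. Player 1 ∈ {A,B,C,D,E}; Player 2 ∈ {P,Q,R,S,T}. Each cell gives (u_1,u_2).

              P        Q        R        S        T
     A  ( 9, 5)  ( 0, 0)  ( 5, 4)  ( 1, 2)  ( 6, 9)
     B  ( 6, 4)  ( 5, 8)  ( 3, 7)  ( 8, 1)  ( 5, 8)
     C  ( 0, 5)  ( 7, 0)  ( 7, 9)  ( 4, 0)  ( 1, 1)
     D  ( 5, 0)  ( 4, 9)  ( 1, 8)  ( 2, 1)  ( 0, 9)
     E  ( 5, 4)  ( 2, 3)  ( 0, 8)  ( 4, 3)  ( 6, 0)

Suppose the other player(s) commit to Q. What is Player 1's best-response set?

BR_1 = {C}

u_1(A vs Q) = 0
u_1(B vs Q) = 5
u_1(C vs Q) = 7
u_1(D vs Q) = 4
u_1(E vs Q) = 2
max payoff 7 at {C}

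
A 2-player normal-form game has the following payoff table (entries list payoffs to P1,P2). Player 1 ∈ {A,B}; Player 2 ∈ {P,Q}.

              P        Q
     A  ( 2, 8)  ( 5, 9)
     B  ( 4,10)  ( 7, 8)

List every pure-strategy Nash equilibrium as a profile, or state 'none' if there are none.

(A,P): not NE [P1→B gives 4>2; P2→Q gives 9>8]
(A,Q): not NE [P1→B gives 7>5]
(B,P): NE
(B,Q): not NE [P2→P gives 10>8]

Nash profiles: (B,P)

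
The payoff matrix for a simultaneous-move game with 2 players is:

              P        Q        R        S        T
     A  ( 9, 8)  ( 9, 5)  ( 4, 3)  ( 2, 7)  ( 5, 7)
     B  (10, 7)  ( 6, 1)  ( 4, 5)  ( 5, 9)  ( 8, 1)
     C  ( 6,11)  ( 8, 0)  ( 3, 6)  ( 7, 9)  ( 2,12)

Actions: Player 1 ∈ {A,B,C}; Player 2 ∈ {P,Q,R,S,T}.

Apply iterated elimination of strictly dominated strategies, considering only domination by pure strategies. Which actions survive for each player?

P2 drop Q (P beats it: A:8>5 B:7>1 C:11>0)
P2 drop R (P beats it: A:8>3 B:7>5 C:11>6)
P1 drop A (B beats it: P:10>9 S:5>2 T:8>5)
P1→{B,C} P2→{P,S,T}

IESDS → P1:{B,C} P2:{P,S,T}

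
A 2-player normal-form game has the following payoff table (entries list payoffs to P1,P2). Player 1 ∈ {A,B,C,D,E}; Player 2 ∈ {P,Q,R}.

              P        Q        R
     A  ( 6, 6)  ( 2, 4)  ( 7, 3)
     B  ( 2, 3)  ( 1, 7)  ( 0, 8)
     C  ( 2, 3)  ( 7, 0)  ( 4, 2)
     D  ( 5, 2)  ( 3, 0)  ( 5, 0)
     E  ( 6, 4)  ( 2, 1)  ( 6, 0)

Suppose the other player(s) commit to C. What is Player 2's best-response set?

u_2(P vs C) = 3
u_2(Q vs C) = 0
u_2(R vs C) = 2
max payoff 3 at {P}

P2 best: {P}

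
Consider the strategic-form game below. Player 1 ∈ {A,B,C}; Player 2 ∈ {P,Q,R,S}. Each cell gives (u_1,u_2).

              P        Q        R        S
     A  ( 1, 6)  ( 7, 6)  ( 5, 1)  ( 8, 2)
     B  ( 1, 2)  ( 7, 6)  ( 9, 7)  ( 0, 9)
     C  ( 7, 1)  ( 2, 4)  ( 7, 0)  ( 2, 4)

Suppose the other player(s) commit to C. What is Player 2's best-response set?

BR_2 = {Q,S}

u_2(P vs C) = 1
u_2(Q vs C) = 4
u_2(R vs C) = 0
u_2(S vs C) = 4
max payoff 4 at {Q,S}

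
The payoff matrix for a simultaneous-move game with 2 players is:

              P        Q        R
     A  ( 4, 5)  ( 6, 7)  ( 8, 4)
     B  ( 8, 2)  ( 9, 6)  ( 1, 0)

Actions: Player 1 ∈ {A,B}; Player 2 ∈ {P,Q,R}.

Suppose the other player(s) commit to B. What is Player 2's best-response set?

BR_2 = {Q}

u_2(P vs B) = 2
u_2(Q vs B) = 6
u_2(R vs B) = 0
max payoff 6 at {Q}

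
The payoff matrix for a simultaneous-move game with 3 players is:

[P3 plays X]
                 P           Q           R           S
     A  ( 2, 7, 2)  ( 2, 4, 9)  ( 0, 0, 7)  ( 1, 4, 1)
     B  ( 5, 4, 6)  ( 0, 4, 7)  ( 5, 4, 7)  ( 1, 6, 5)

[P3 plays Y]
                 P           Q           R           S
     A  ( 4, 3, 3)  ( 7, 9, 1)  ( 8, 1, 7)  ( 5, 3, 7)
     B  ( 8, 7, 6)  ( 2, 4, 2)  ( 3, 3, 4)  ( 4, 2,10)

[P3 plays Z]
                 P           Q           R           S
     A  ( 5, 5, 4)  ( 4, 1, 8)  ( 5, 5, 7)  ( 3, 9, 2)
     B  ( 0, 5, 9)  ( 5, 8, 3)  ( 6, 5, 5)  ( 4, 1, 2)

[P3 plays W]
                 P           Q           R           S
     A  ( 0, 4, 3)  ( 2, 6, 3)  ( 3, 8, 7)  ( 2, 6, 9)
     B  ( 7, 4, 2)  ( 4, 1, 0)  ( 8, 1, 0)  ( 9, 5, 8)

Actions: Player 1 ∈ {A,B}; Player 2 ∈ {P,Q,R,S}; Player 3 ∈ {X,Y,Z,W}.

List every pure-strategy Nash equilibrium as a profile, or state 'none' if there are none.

PSNE: ∅

(A,P,X): not NE [P1→B gives 5>2; P3→Z gives 4>2]
(A,P,Y): not NE [P1→B gives 8>4; P2→Q gives 9>3; P3→Z gives 4>3]
(A,P,Z): not NE [P2→S gives 9>5]
(A,P,W): not NE [P1→B gives 7>0; P2→R gives 8>4; P3→Z gives 4>3]
(A,Q,X): not NE [P2→P gives 7>4]
(A,Q,Y): not NE [P3→X gives 9>1]
(A,Q,Z): not NE [P1→B gives 5>4; P2→S gives 9>1; P3→X gives 9>8]
(A,Q,W): not NE [P1→B gives 4>2; P2→R gives 8>6; P3→X gives 9>3]
(A,R,X): not NE [P1→B gives 5>0; P2→P gives 7>0]
(A,R,Y): not NE [P2→Q gives 9>1]
(A,R,Z): not NE [P1→B gives 6>5; P2→S gives 9>5]
(A,R,W): not NE [P1→B gives 8>3]
(A,S,X): not NE [P2→P gives 7>4; P3→W gives 9>1]
(A,S,Y): not NE [P2→Q gives 9>3; P3→W gives 9>7]
(A,S,Z): not NE [P1→B gives 4>3; P3→W gives 9>2]
(A,S,W): not NE [P1→B gives 9>2; P2→R gives 8>6]
(B,P,X): not NE [P2→S gives 6>4; P3→Z gives 9>6]
(B,P,Y): not NE [P3→Z gives 9>6]
(B,P,Z): not NE [P1→A gives 5>0; P2→Q gives 8>5]
(B,P,W): not NE [P2→S gives 5>4; P3→Z gives 9>2]
(B,Q,X): not NE [P1→A gives 2>0; P2→S gives 6>4]
(B,Q,Y): not NE [P1→A gives 7>2; P2→P gives 7>4; P3→X gives 7>2]
(B,Q,Z): not NE [P3→X gives 7>3]
(B,Q,W): not NE [P2→S gives 5>1; P3→X gives 7>0]
(B,R,X): not NE [P2→S gives 6>4]
(B,R,Y): not NE [P1→A gives 8>3; P2→P gives 7>3; P3→X gives 7>4]
(B,R,Z): not NE [P2→Q gives 8>5; P3→X gives 7>5]
(B,R,W): not NE [P2→S gives 5>1; P3→X gives 7>0]
(B,S,X): not NE [P3→Y gives 10>5]
(B,S,Y): not NE [P1→A gives 5>4; P2→P gives 7>2]
(B,S,Z): not NE [P2→Q gives 8>1; P3→Y gives 10>2]
(B,S,W): not NE [P3→Y gives 10>8]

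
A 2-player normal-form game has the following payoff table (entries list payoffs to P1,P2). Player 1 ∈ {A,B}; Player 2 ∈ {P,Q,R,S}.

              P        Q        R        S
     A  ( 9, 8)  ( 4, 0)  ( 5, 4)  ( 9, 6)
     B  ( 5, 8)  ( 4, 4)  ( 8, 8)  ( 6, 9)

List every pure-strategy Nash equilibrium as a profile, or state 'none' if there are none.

Nash profiles: (A,P)

(A,P): NE
(A,Q): not NE [P2→P gives 8>0]
(A,R): not NE [P1→B gives 8>5; P2→P gives 8>4]
(A,S): not NE [P2→P gives 8>6]
(B,P): not NE [P1→A gives 9>5; P2→S gives 9>8]
(B,Q): not NE [P2→S gives 9>4]
(B,R): not NE [P2→S gives 9>8]
(B,S): not NE [P1→A gives 9>6]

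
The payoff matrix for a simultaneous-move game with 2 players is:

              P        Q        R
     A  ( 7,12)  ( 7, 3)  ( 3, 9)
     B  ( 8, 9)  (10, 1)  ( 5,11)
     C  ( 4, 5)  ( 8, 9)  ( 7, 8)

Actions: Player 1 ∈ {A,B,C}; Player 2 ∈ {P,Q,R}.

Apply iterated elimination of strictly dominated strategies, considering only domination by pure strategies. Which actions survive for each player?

Remaining: P1:{B,C} P2:{Q,R}

P1 drop A (B beats it: P:8>7 Q:10>7 R:5>3)
P2 drop P (R beats it: B:11>9 C:8>5)
P1→{B,C} P2→{Q,R}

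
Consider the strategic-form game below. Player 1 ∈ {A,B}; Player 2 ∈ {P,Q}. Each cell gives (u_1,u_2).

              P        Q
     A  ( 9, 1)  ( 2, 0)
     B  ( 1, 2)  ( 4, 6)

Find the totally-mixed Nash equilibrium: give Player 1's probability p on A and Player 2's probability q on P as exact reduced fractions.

P1 indiff ⇒ q·9+(1-q)·2 = q·1+(1-q)·4 ⇒ q(8) = (1-q)(2) ⇒ q = 1/5
P2 indiff ⇒ p·1+(1-p)·2 = p·0+(1-p)·6 ⇒ p(1) = (1-p)(4) ⇒ p = 4/5

p=4/5, q=1/5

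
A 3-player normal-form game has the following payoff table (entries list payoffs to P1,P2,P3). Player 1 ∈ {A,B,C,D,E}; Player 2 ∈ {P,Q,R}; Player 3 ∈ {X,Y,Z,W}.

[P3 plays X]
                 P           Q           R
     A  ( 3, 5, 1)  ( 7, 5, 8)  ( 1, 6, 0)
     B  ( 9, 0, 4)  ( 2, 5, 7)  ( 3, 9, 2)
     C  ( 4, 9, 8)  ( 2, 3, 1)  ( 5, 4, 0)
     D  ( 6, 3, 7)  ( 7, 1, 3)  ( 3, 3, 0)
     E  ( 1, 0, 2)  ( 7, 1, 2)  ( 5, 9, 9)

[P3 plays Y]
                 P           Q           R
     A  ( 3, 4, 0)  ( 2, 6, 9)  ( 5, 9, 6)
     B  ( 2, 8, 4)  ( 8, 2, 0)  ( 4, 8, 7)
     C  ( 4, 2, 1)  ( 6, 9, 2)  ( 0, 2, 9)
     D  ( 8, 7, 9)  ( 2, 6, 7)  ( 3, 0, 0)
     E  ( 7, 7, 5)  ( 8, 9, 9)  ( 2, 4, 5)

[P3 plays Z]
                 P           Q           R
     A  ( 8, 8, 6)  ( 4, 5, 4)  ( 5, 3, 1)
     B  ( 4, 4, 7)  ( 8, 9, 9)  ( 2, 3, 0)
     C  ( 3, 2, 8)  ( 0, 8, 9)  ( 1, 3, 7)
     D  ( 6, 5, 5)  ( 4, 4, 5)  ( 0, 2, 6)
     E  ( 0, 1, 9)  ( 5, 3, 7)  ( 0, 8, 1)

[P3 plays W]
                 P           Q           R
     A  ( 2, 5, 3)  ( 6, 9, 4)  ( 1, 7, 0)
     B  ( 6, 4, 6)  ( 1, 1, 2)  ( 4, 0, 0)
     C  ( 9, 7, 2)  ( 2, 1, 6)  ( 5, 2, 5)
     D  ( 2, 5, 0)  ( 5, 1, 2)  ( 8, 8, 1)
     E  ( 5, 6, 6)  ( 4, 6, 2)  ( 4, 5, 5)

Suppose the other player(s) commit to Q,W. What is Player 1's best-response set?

BR_1 = {A}

u_1(A vs Q,W) = 6
u_1(B vs Q,W) = 1
u_1(C vs Q,W) = 2
u_1(D vs Q,W) = 5
u_1(E vs Q,W) = 4
max payoff 6 at {A}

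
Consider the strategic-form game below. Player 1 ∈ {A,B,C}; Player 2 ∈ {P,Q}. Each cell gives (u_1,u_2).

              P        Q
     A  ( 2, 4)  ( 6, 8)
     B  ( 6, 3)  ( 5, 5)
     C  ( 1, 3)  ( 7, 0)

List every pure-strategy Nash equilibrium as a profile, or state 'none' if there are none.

(A,P): not NE [P1→B gives 6>2; P2→Q gives 8>4]
(A,Q): not NE [P1→C gives 7>6]
(B,P): not NE [P2→Q gives 5>3]
(B,Q): not NE [P1→C gives 7>5]
(C,P): not NE [P1→B gives 6>1]
(C,Q): not NE [P2→P gives 3>0]

PSNE: ∅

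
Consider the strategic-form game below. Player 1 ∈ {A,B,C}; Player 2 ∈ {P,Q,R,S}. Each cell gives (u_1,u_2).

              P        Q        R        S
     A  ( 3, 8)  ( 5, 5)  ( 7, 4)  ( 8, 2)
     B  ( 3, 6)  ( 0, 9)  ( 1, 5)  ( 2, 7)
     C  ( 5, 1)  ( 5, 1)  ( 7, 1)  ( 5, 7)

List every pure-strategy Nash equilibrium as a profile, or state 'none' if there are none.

PSNE: ∅

(A,P): not NE [P1→C gives 5>3]
(A,Q): not NE [P2→P gives 8>5]
(A,R): not NE [P2→P gives 8>4]
(A,S): not NE [P2→P gives 8>2]
(B,P): not NE [P1→C gives 5>3; P2→Q gives 9>6]
(B,Q): not NE [P1→C gives 5>0]
(B,R): not NE [P1→C gives 7>1; P2→Q gives 9>5]
(B,S): not NE [P1→A gives 8>2; P2→Q gives 9>7]
(C,P): not NE [P2→S gives 7>1]
(C,Q): not NE [P2→S gives 7>1]
(C,R): not NE [P2→S gives 7>1]
(C,S): not NE [P1→A gives 8>5]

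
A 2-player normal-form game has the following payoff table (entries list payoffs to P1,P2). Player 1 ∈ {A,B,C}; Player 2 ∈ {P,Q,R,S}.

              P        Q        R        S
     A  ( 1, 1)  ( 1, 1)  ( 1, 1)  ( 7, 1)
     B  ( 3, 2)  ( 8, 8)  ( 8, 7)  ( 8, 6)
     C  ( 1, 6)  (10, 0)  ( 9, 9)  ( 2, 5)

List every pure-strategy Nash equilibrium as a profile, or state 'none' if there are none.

(A,P): not NE [P1→B gives 3>1]
(A,Q): not NE [P1→C gives 10>1]
(A,R): not NE [P1→C gives 9>1]
(A,S): not NE [P1→B gives 8>7]
(B,P): not NE [P2→Q gives 8>2]
(B,Q): not NE [P1→C gives 10>8]
(B,R): not NE [P1→C gives 9>8; P2→Q gives 8>7]
(B,S): not NE [P2→Q gives 8>6]
(C,P): not NE [P1→B gives 3>1; P2→R gives 9>6]
(C,Q): not NE [P2→R gives 9>0]
(C,R): NE
(C,S): not NE [P1→B gives 8>2; P2→R gives 9>5]

PSNE = {(C,R)}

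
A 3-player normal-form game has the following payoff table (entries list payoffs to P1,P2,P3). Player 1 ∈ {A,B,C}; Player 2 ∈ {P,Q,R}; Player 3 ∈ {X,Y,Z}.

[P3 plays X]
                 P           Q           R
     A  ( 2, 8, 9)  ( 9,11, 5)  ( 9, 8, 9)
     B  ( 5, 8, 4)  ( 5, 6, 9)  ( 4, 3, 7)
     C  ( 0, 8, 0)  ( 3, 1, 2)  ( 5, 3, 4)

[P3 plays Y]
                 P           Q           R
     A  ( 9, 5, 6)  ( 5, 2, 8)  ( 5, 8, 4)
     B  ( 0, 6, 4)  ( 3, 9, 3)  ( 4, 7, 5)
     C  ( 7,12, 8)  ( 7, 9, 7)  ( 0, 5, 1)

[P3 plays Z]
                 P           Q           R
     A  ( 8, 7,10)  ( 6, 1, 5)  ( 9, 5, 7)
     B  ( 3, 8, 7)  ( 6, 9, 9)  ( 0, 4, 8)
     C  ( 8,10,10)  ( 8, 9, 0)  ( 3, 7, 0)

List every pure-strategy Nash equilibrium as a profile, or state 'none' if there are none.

NE set: (A,P,Z), (C,P,Z)

(A,P,X): not NE [P1→B gives 5>2; P2→Q gives 11>8; P3→Z gives 10>9]
(A,P,Y): not NE [P2→R gives 8>5; P3→Z gives 10>6]
(A,P,Z): NE
(A,Q,X): not NE [P3→Y gives 8>5]
(A,Q,Y): not NE [P1→C gives 7>5; P2→R gives 8>2]
(A,Q,Z): not NE [P1→C gives 8>6; P2→P gives 7>1; P3→Y gives 8>5]
(A,R,X): not NE [P2→Q gives 11>8]
(A,R,Y): not NE [P3→X gives 9>4]
(A,R,Z): not NE [P2→P gives 7>5; P3→X gives 9>7]
(B,P,X): not NE [P3→Z gives 7>4]
(B,P,Y): not NE [P1→A gives 9>0; P2→Q gives 9>6; P3→Z gives 7>4]
(B,P,Z): not NE [P1→C gives 8>3; P2→Q gives 9>8]
(B,Q,X): not NE [P1→A gives 9>5; P2→P gives 8>6]
(B,Q,Y): not NE [P1→C gives 7>3; P3→Z gives 9>3]
(B,Q,Z): not NE [P1→C gives 8>6]
(B,R,X): not NE [P1→A gives 9>4; P2→P gives 8>3; P3→Z gives 8>7]
(B,R,Y): not NE [P1→A gives 5>4; P2→Q gives 9>7; P3→Z gives 8>5]
(B,R,Z): not NE [P1→A gives 9>0; P2→Q gives 9>4]
(C,P,X): not NE [P1→B gives 5>0; P3→Z gives 10>0]
(C,P,Y): not NE [P1→A gives 9>7; P3→Z gives 10>8]
(C,P,Z): NE
(C,Q,X): not NE [P1→A gives 9>3; P2→P gives 8>1; P3→Y gives 7>2]
(C,Q,Y): not NE [P2→P gives 12>9]
(C,Q,Z): not NE [P2→P gives 10>9; P3→Y gives 7>0]
(C,R,X): not NE [P1→A gives 9>5; P2→P gives 8>3]
(C,R,Y): not NE [P1→A gives 5>0; P2→P gives 12>5; P3→X gives 4>1]
(C,R,Z): not NE [P1→A gives 9>3; P2→P gives 10>7; P3→X gives 4>0]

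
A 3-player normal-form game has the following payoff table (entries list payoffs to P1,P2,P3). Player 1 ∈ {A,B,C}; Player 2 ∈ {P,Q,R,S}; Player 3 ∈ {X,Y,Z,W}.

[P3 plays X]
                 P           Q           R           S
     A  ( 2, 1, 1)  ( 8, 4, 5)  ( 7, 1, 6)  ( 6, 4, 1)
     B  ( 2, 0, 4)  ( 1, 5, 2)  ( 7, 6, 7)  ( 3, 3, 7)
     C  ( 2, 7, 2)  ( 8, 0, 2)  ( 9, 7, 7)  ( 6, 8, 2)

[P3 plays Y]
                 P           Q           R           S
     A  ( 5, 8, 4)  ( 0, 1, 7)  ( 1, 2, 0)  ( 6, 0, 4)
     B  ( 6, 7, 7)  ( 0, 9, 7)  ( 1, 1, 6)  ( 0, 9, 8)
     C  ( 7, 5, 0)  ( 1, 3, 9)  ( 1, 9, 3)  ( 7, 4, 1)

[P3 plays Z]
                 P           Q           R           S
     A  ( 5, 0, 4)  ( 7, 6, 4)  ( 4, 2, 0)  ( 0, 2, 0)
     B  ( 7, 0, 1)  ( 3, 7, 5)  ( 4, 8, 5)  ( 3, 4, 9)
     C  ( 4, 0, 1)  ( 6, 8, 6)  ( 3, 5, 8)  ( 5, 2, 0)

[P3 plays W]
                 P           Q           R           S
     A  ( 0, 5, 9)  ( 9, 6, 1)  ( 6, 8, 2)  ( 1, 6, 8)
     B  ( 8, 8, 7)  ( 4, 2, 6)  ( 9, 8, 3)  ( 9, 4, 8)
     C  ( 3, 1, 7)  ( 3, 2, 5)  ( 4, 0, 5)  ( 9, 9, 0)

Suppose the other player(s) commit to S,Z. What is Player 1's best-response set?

u_1(A vs S,Z) = 0
u_1(B vs S,Z) = 3
u_1(C vs S,Z) = 5
max payoff 5 at {C}

BR_1 = {C}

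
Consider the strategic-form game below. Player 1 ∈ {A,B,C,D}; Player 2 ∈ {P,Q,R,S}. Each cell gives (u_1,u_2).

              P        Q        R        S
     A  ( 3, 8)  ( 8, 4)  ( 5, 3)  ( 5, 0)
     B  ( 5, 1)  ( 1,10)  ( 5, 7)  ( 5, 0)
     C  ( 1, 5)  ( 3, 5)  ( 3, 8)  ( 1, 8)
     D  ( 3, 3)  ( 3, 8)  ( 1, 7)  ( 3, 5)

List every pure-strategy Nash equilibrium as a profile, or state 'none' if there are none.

No pure NE.

(A,P): not NE [P1→B gives 5>3]
(A,Q): not NE [P2→P gives 8>4]
(A,R): not NE [P2→P gives 8>3]
(A,S): not NE [P2→P gives 8>0]
(B,P): not NE [P2→Q gives 10>1]
(B,Q): not NE [P1→A gives 8>1]
(B,R): not NE [P2→Q gives 10>7]
(B,S): not NE [P2→Q gives 10>0]
(C,P): not NE [P1→B gives 5>1; P2→S gives 8>5]
(C,Q): not NE [P1→A gives 8>3; P2→S gives 8>5]
(C,R): not NE [P1→B gives 5>3]
(C,S): not NE [P1→B gives 5>1]
(D,P): not NE [P1→B gives 5>3; P2→Q gives 8>3]
(D,Q): not NE [P1→A gives 8>3]
(D,R): not NE [P1→B gives 5>1; P2→Q gives 8>7]
(D,S): not NE [P1→B gives 5>3; P2→Q gives 8>5]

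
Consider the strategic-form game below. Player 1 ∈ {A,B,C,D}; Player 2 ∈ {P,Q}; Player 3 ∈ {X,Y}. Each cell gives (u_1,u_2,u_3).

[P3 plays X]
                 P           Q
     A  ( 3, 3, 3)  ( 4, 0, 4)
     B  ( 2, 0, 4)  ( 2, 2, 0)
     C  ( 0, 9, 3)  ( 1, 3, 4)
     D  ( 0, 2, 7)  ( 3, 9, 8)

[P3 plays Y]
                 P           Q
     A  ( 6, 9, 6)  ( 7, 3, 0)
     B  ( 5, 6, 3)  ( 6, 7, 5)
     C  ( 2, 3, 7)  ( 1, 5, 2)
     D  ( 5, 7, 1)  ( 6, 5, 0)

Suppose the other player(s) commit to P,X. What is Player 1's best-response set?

P1 best: {A}

u_1(A vs P,X) = 3
u_1(B vs P,X) = 2
u_1(C vs P,X) = 0
u_1(D vs P,X) = 0
max payoff 3 at {A}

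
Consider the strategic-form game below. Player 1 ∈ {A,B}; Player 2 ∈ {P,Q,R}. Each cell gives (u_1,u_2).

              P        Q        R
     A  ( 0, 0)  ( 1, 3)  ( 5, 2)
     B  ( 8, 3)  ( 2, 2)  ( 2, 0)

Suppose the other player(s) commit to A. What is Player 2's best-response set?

argmax u_2 = {Q}

u_2(P vs A) = 0
u_2(Q vs A) = 3
u_2(R vs A) = 2
max payoff 3 at {Q}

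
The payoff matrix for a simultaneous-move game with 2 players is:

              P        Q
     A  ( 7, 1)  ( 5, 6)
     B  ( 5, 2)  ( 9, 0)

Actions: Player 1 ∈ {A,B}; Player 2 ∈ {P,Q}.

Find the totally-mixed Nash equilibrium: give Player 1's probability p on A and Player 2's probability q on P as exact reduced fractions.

P1 indiff ⇒ q·7+(1-q)·5 = q·5+(1-q)·9 ⇒ q(2) = (1-q)(4) ⇒ q = 2/3
P2 indiff ⇒ p·1+(1-p)·2 = p·6+(1-p)·0 ⇒ p(-5) = (1-p)(-2) ⇒ p = 2/7

P1 mixes 2/7 on A; P2 mixes 2/3 on P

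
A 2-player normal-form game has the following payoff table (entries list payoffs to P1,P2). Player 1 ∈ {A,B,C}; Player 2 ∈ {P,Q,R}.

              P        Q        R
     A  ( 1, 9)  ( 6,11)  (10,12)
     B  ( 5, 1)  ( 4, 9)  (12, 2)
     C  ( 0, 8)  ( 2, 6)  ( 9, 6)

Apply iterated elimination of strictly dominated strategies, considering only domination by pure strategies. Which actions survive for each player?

Remaining: P1:{A,B} P2:{Q,R}

P1 drop C (A beats it: P:1>0 Q:6>2 R:10>9)
P2 drop P (Q beats it: A:11>9 B:9>1)
P1→{A,B} P2→{Q,R}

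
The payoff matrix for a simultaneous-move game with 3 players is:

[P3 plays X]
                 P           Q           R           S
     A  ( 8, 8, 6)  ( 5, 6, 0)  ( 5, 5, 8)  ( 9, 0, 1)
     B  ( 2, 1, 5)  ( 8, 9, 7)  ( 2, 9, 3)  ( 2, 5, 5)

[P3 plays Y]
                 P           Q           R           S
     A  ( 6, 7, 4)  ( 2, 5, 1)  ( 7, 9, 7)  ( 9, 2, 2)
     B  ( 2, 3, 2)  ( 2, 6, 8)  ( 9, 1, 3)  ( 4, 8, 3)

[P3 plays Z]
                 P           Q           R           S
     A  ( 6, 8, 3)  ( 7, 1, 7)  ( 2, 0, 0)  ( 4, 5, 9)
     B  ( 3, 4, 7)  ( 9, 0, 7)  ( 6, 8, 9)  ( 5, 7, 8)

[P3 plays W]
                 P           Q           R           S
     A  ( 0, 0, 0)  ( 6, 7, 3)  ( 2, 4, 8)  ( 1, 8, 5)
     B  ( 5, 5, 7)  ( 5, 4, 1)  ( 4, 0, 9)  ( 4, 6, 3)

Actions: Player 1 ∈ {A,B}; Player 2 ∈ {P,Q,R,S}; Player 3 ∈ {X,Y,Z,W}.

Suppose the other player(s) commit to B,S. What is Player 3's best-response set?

u_3(X vs B,S) = 5
u_3(Y vs B,S) = 3
u_3(Z vs B,S) = 8
u_3(W vs B,S) = 3
max payoff 8 at {Z}

P3 best: {Z}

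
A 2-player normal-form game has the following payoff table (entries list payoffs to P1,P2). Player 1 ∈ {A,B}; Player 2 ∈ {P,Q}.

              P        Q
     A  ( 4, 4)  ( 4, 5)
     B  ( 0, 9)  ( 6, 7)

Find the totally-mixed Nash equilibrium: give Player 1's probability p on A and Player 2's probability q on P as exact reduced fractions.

P1 indiff ⇒ q·4+(1-q)·4 = q·0+(1-q)·6 ⇒ q(4) = (1-q)(2) ⇒ q = 1/3
P2 indiff ⇒ p·4+(1-p)·9 = p·5+(1-p)·7 ⇒ p(-1) = (1-p)(-2) ⇒ p = 2/3

(p,q) = (2/3, 1/3)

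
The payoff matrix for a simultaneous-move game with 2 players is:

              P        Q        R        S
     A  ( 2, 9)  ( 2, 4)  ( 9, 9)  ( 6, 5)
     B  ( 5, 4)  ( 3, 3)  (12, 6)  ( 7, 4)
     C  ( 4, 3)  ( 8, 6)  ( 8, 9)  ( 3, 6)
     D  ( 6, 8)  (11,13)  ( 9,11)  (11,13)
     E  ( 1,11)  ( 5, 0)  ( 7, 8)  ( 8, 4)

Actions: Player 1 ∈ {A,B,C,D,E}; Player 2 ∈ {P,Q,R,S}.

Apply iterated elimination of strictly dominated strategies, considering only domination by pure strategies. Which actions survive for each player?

P1 drop A (B beats it: P:5>2 Q:3>2 R:12>9 S:7>6)
P1 drop C (D beats it: P:6>4 Q:11>8 R:9>8 S:11>3)
P1 drop E (D beats it: P:6>1 Q:11>5 R:9>7 S:11>8)
P2 drop P (R beats it: B:6>4 D:11>8)
P1→{B,D} P2→{Q,R,S}

Survivors P1:{B,D} P2:{Q,R,S}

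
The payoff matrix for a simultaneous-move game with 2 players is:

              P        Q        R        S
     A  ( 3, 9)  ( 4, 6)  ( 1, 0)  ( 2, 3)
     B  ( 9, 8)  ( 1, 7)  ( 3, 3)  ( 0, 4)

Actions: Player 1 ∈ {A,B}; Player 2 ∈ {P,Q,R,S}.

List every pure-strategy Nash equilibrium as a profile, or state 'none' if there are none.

(A,P): not NE [P1→B gives 9>3]
(A,Q): not NE [P2→P gives 9>6]
(A,R): not NE [P1→B gives 3>1; P2→P gives 9>0]
(A,S): not NE [P2→P gives 9>3]
(B,P): NE
(B,Q): not NE [P1→A gives 4>1; P2→P gives 8>7]
(B,R): not NE [P2→P gives 8>3]
(B,S): not NE [P1→A gives 2>0; P2→P gives 8>4]

NE set: (B,P)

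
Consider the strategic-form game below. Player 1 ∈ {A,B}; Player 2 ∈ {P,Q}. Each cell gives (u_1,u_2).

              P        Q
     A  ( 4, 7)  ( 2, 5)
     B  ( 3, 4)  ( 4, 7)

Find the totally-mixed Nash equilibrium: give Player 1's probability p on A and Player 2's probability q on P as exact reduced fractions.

P1 indiff ⇒ q·4+(1-q)·2 = q·3+(1-q)·4 ⇒ q(1) = (1-q)(2) ⇒ q = 2/3
P2 indiff ⇒ p·7+(1-p)·4 = p·5+(1-p)·7 ⇒ p(2) = (1-p)(3) ⇒ p = 3/5

p=3/5, q=2/3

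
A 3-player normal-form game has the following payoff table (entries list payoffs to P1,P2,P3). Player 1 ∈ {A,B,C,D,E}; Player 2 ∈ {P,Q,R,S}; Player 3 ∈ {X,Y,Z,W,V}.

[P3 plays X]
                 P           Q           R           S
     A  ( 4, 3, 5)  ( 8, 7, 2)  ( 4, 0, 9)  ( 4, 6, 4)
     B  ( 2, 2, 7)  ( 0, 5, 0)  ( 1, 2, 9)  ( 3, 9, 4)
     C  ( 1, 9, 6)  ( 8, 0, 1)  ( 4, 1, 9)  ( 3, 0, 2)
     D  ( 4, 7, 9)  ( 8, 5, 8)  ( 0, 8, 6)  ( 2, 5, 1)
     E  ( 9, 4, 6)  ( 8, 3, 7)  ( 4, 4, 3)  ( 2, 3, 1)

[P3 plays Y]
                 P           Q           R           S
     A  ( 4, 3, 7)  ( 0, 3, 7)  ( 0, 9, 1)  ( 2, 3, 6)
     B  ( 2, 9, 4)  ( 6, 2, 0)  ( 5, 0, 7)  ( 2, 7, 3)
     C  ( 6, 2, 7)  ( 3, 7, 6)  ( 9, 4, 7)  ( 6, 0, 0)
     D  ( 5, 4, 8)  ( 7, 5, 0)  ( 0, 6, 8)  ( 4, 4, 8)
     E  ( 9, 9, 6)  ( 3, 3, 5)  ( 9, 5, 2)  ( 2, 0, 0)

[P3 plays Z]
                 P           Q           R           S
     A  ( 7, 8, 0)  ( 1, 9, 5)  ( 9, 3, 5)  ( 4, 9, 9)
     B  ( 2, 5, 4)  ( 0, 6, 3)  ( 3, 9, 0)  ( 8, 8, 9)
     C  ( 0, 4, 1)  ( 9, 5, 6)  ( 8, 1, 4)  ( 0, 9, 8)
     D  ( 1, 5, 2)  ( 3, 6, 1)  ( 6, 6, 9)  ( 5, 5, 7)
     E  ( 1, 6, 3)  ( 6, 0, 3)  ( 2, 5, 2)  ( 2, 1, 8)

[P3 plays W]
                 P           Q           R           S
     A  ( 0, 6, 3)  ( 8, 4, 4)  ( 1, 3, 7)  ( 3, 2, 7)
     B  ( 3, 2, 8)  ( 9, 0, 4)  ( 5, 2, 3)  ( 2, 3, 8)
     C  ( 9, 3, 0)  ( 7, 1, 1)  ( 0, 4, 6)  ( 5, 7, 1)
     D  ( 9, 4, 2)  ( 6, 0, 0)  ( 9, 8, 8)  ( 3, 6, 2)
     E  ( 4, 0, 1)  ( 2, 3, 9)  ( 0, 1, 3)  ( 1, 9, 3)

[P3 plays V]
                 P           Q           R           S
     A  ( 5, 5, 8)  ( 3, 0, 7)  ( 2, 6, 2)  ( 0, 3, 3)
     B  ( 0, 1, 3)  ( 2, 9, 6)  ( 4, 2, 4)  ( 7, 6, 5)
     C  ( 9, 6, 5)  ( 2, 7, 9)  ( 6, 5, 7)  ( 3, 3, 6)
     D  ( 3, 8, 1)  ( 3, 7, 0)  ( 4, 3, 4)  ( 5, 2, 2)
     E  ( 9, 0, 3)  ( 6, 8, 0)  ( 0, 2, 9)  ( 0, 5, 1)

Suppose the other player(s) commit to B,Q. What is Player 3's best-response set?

u_3(X vs B,Q) = 0
u_3(Y vs B,Q) = 0
u_3(Z vs B,Q) = 3
u_3(W vs B,Q) = 4
u_3(V vs B,Q) = 6
max payoff 6 at {V}

argmax u_3 = {V}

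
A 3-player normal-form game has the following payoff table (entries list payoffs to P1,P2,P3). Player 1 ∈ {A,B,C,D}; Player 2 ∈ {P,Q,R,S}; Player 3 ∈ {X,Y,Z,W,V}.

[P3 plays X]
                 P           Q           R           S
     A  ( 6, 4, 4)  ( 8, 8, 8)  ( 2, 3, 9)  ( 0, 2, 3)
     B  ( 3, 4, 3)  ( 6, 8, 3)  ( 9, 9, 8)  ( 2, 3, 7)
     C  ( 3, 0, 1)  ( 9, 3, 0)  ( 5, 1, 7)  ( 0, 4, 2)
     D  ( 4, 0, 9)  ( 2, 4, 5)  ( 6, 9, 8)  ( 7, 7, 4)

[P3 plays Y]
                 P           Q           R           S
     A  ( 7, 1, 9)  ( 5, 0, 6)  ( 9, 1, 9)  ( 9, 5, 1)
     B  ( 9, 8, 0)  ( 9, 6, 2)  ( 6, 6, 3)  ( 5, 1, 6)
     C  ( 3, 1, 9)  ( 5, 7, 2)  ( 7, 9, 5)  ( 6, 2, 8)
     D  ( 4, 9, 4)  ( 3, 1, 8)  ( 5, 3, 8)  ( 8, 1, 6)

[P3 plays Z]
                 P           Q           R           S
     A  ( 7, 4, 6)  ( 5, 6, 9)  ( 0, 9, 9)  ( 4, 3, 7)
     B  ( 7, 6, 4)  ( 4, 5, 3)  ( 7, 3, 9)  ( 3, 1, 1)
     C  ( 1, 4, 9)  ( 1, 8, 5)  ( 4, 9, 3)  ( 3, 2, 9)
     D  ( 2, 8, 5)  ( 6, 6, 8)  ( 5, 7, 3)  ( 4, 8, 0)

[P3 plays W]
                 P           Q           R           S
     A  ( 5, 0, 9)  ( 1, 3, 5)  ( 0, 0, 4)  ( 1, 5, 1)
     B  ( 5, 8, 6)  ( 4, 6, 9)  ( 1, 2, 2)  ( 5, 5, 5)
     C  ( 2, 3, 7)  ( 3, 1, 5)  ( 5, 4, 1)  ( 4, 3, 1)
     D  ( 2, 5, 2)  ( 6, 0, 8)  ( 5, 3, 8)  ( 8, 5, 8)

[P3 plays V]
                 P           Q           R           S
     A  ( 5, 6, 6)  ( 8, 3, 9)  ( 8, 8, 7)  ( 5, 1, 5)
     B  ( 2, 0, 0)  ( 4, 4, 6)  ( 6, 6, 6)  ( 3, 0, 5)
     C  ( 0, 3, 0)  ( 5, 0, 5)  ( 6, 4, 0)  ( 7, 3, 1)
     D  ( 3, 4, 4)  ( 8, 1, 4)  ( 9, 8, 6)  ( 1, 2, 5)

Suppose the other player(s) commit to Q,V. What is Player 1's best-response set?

u_1(A vs Q,V) = 8
u_1(B vs Q,V) = 4
u_1(C vs Q,V) = 5
u_1(D vs Q,V) = 8
max payoff 8 at {A,D}

argmax u_1 = {A,D}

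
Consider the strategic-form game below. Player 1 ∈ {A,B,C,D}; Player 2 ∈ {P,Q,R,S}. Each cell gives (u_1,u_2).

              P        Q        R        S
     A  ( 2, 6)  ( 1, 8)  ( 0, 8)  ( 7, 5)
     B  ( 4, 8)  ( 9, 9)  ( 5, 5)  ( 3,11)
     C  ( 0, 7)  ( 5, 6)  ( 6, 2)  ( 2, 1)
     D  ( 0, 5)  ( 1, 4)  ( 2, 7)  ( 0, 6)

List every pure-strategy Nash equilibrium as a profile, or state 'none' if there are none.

(A,P): not NE [P1→B gives 4>2; P2→R gives 8>6]
(A,Q): not NE [P1→B gives 9>1]
(A,R): not NE [P1→C gives 6>0]
(A,S): not NE [P2→R gives 8>5]
(B,P): not NE [P2→S gives 11>8]
(B,Q): not NE [P2→S gives 11>9]
(B,R): not NE [P1→C gives 6>5; P2→S gives 11>5]
(B,S): not NE [P1→A gives 7>3]
(C,P): not NE [P1→B gives 4>0]
(C,Q): not NE [P1→B gives 9>5; P2→P gives 7>6]
(C,R): not NE [P2→P gives 7>2]
(C,S): not NE [P1→A gives 7>2; P2→P gives 7>1]
(D,P): not NE [P1→B gives 4>0; P2→R gives 7>5]
(D,Q): not NE [P1→B gives 9>1; P2→R gives 7>4]
(D,R): not NE [P1→C gives 6>2]
(D,S): not NE [P1→A gives 7>0; P2→R gives 7>6]

No pure NE.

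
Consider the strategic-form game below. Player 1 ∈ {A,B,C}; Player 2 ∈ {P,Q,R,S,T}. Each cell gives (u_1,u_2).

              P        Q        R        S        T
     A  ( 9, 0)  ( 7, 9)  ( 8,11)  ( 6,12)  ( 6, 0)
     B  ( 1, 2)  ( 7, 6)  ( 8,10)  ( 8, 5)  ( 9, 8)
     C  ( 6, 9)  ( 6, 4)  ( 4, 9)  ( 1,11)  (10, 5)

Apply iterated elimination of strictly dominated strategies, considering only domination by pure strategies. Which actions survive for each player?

P2 drop P (S beats it: A:12>0 B:5>2 C:11>9)
P2 drop Q (R beats it: A:11>9 B:10>6 C:9>4)
P2 drop T (R beats it: A:11>0 B:10>8 C:9>5)
P1 drop C (A beats it: R:8>4 S:6>1)
P1→{A,B} P2→{R,S}

IESDS → P1:{A,B} P2:{R,S}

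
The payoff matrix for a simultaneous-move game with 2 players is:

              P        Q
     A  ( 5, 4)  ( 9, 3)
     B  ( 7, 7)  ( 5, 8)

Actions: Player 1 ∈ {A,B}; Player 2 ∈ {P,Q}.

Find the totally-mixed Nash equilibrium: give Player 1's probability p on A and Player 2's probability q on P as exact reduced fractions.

(p,q) = (1/2, 2/3)

P1 indiff ⇒ q·5+(1-q)·9 = q·7+(1-q)·5 ⇒ q(-2) = (1-q)(-4) ⇒ q = 2/3
P2 indiff ⇒ p·4+(1-p)·7 = p·3+(1-p)·8 ⇒ p(1) = (1-p)(1) ⇒ p = 1/2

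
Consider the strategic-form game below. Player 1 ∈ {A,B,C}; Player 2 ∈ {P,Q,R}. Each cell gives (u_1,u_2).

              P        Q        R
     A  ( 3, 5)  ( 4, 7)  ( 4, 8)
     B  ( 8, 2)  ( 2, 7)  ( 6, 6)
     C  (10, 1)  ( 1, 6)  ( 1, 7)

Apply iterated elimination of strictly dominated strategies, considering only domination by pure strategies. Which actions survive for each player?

Survivors P1:{A,B} P2:{Q,R}

P2 drop P (Q beats it: A:7>5 B:7>2 C:6>1)
P1 drop C (A beats it: Q:4>1 R:4>1)
P1→{A,B} P2→{Q,R}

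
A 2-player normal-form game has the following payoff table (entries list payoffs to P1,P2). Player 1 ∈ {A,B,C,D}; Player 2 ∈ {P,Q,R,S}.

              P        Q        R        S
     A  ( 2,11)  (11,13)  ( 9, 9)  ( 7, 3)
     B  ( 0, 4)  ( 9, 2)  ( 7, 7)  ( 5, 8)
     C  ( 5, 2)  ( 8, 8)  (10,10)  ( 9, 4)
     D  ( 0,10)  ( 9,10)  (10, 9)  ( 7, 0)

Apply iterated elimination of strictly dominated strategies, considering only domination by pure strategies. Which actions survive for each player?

Remaining: P1:{A,C,D} P2:{P,Q,R}

P1 drop B (A beats it: P:2>0 Q:11>9 R:9>7 S:7>5)
P2 drop S (Q beats it: A:13>3 C:8>4 D:10>0)
P1→{A,C,D} P2→{P,Q,R}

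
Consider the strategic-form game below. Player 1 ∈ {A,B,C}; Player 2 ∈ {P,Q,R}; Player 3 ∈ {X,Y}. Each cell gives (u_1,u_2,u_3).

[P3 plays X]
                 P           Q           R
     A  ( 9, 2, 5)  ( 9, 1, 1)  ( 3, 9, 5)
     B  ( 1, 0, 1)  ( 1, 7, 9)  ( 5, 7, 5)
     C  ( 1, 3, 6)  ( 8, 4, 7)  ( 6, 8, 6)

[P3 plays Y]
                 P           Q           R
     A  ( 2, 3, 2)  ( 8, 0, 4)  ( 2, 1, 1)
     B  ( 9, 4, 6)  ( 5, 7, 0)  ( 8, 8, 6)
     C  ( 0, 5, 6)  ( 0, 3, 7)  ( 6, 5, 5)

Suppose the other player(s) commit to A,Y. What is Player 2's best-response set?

P2 best: {P}

u_2(P vs A,Y) = 3
u_2(Q vs A,Y) = 0
u_2(R vs A,Y) = 1
max payoff 3 at {P}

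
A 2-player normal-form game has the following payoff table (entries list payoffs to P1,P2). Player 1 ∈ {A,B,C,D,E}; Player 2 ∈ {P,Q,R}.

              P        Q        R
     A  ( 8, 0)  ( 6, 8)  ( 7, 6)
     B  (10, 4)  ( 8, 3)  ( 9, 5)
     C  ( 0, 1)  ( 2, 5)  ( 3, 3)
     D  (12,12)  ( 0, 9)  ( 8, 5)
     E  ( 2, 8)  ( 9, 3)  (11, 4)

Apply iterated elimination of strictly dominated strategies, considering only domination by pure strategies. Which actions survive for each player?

Remaining: P1:{B,D,E} P2:{P,R}

P1 drop A (B beats it: P:10>8 Q:8>6 R:9>7)
P1 drop C (B beats it: P:10>0 Q:8>2 R:9>3)
P2 drop Q (P beats it: B:4>3 D:12>9 E:8>3)
P1→{B,D,E} P2→{P,R}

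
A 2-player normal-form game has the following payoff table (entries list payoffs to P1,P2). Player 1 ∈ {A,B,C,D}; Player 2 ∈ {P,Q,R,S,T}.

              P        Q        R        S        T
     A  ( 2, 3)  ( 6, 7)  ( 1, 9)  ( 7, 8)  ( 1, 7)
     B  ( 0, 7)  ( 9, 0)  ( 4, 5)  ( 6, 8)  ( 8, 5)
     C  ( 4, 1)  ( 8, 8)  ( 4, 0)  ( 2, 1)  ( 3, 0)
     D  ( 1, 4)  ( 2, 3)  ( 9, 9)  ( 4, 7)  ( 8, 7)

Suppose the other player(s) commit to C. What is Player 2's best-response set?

u_2(P vs C) = 1
u_2(Q vs C) = 8
u_2(R vs C) = 0
u_2(S vs C) = 1
u_2(T vs C) = 0
max payoff 8 at {Q}

BR_2 = {Q}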